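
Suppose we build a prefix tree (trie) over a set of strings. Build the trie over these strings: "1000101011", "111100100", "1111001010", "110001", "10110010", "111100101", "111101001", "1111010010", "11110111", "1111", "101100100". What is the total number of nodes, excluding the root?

Insert word by word; a character creates a node only if that edge doesn't already exist:
  "1000101011" → 10 new (1, 0, 0, 0, 1, 0, 1, 0, 1, 1)
  "111100100" → prefix "1" already present; 8 new (1, 1, 1, 0, 0, 1, 0, 0)
  "1111001010" → prefix "11110010" already present; 2 new (1, 0)
  "110001" → prefix "11" already present; 4 new (0, 0, 0, 1)
  "10110010" → prefix "10" already present; 6 new (1, 1, 0, 0, 1, 0)
  "111100101" → prefix "111100101" already present; 0 new (none)
  "111101001" → prefix "11110" already present; 4 new (1, 0, 0, 1)
  "1111010010" → prefix "111101001" already present; 1 new (0)
  "11110111" → prefix "111101" already present; 2 new (1, 1)
  "1111" → prefix "1111" already present; 0 new (none)
  "101100100" → prefix "10110010" already present; 1 new (0)
Total nodes = 10 + 8 + 2 + 4 + 6 + 0 + 4 + 1 + 2 + 0 + 1 = 38

38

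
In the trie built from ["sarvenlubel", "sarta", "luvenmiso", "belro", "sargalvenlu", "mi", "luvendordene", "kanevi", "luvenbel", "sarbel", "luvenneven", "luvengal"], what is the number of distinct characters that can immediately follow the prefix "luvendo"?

Walk "luvendo" from the root, arriving at one node.
Characters that immediately follow "luvendo" among the stored strings: {r}.
That node has 1 child edge.

1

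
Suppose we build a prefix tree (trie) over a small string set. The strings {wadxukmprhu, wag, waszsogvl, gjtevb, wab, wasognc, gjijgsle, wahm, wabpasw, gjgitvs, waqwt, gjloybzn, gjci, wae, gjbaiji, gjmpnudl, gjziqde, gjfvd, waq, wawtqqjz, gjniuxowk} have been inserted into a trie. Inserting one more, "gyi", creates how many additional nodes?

Walking "gyi" from the root, the first 1 characters ("g") follow existing edges; "y" is the first miss.
So 3 − 1 = 2 new nodes.

2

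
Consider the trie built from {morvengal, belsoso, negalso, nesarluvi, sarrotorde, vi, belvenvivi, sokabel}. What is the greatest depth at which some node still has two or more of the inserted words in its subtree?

3

The deepest shared node is where two words last agree before diverging.
"belsoso" and "belvenvivi" agree on "bel" (3 characters) before diverging; nothing deeper is shared.
Longest shared-prefix length: 3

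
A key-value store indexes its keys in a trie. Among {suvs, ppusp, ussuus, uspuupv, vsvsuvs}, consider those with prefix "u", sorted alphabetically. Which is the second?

ussuus

Filter for "u…" and sort: "uspuupv", "ussuus"
Position 2: ussuus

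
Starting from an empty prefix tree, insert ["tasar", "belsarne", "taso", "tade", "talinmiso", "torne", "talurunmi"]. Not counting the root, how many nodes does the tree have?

Trace insertions, counting only characters that open a new branch:
  "tasar" → 5 new (t, a, s, a, r)
  "belsarne" → 8 new (b, e, l, s, a, r, n, e)
  "taso" → prefix "tas" already present; 1 new (o)
  "tade" → prefix "ta" already present; 2 new (d, e)
  "talinmiso" → prefix "ta" already present; 7 new (l, i, n, m, i, s, o)
  "torne" → prefix "t" already present; 4 new (o, r, n, e)
  "talurunmi" → prefix "tal" already present; 6 new (u, r, u, n, m, i)
Total nodes = 5 + 8 + 1 + 2 + 7 + 4 + 6 = 33

33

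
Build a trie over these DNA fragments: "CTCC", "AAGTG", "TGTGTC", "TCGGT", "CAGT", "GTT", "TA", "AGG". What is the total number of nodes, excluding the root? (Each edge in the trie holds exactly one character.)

Trie structure (* marks end of a word):
(root)
├─ A
│  ├─ A
│  │  └─ G
│  │     └─ T
│  │        └─ G *
│  └─ G
│     └─ G *
├─ C
│  ├─ A
│  │  └─ G
│  │     └─ T *
│  └─ T
│     └─ C
│        └─ C *
├─ G
│  └─ T
│     └─ T *
└─ T
   ├─ A *
   ├─ C
   │  └─ G
   │     └─ G
   │        └─ T *
   └─ G
      └─ T
         └─ G
            └─ T
               └─ C *
Counting every labelled node above: 28.

28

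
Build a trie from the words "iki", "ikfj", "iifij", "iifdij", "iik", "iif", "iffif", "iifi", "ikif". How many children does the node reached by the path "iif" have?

Walk "iif" from the root, arriving at one node.
Distinct next characters after "iif": d, i.
That node has 2 child edges.

2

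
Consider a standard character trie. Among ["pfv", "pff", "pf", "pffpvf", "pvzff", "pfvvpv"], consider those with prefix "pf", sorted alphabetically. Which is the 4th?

DFS of the "pf" subtree visits, in order: "pf", "pff", "pffpvf", "pfv", "pfvvpv"
Position 4: pfv

pfv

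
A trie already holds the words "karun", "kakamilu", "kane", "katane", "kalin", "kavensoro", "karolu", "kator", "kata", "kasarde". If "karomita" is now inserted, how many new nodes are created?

4

"karo" is already a path in the trie; the remaining "mita" must be added.
Each of the 4 remaining characters creates one node.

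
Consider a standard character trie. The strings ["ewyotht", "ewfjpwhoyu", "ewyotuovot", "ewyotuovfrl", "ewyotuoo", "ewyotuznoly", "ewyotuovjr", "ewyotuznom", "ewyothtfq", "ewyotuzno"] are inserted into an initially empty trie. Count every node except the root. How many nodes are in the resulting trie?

Trie structure (* marks end of a word):
(root)
└─ e
   └─ w
      ├─ f
      │  └─ j
      │     └─ p
      │        └─ w
      │           └─ h
      │              └─ o
      │                 └─ y
      │                    └─ u *
      └─ y
         └─ o
            └─ t
               ├─ h
               │  └─ t *
               │     └─ f
               │        └─ q *
               └─ u
                  ├─ o
                  │  ├─ o *
                  │  └─ v
                  │     ├─ f
                  │     │  └─ r
                  │     │     └─ l *
                  │     ├─ j
                  │     │  └─ r *
                  │     └─ o
                  │        └─ t *
                  └─ z
                     └─ n
                        └─ o *
                           ├─ l
                           │  └─ y *
                           └─ m *
Counting every labelled node above: 34.

34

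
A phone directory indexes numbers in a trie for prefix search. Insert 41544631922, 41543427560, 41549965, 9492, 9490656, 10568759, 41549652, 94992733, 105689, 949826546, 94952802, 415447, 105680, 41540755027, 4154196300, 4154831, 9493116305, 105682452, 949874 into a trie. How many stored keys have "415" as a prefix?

Filter for entries beginning with "415":
Words under "415": 41540755027, 4154196300, 41543427560, 41544631922, 415447, 4154831, 41549652, 41549965
Count: 8

8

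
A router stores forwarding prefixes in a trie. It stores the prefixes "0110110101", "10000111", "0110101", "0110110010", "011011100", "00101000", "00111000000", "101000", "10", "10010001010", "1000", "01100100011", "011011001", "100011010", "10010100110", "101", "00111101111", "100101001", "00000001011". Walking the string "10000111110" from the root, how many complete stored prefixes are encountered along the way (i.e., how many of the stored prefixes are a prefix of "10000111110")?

3

Traverse "10000111110" character by character; count nodes along the way that are marked as word ends.
Prefixes of the query that are stored words: "10", "1000", "10000111"
Count: 3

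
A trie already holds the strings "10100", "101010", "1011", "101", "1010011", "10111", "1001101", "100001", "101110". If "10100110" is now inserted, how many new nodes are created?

"1010011" is already a path in the trie; the remaining "0" must be added.
Each of the 1 remaining characters creates one node.

1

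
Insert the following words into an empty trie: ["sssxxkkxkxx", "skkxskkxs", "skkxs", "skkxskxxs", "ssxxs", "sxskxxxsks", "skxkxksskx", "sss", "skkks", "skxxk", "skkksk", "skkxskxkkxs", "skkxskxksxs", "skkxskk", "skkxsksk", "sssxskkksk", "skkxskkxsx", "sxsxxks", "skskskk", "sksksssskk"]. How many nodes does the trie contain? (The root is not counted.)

Insert word by word; a character creates a node only if that edge doesn't already exist:
  "sssxxkkxkxx" → 11 new (s, s, s, x, x, k, k, x, k, x, x)
  "skkxskkxs" → prefix "s" already present; 8 new (k, k, x, s, k, k, x, s)
  "skkxs" → prefix "skkxs" already present; 0 new (none)
  "skkxskxxs" → prefix "skkxsk" already present; 3 new (x, x, s)
  "ssxxs" → prefix "ss" already present; 3 new (x, x, s)
  "sxskxxxsks" → prefix "s" already present; 9 new (x, s, k, x, x, x, s, k, s)
  "skxkxksskx" → prefix "sk" already present; 8 new (x, k, x, k, s, s, k, x)
  "sss" → prefix "sss" already present; 0 new (none)
  "skkks" → prefix "skk" already present; 2 new (k, s)
  "skxxk" → prefix "skx" already present; 2 new (x, k)
  "skkksk" → prefix "skkks" already present; 1 new (k)
  "skkxskxkkxs" → prefix "skkxskx" already present; 4 new (k, k, x, s)
  "skkxskxksxs" → prefix "skkxskxk" already present; 3 new (s, x, s)
  "skkxskk" → prefix "skkxskk" already present; 0 new (none)
  "skkxsksk" → prefix "skkxsk" already present; 2 new (s, k)
  "sssxskkksk" → prefix "sssx" already present; 6 new (s, k, k, k, s, k)
  "skkxskkxsx" → prefix "skkxskkxs" already present; 1 new (x)
  "sxsxxks" → prefix "sxs" already present; 4 new (x, x, k, s)
  "skskskk" → prefix "sk" already present; 5 new (s, k, s, k, k)
  "sksksssskk" → prefix "sksks" already present; 5 new (s, s, s, k, k)
Total nodes = 11 + 8 + 0 + 3 + 3 + 9 + 8 + 0 + 2 + 2 + 1 + 4 + 3 + 0 + 2 + 6 + 1 + 4 + 5 + 5 = 77

77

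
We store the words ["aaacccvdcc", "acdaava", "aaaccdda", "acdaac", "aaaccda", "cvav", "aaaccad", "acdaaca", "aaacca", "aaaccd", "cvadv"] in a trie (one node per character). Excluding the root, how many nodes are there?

30

Trie structure (* marks end of a word):
(root)
├─ a
│  ├─ a
│  │  └─ a
│  │     └─ c
│  │        └─ c
│  │           ├─ a *
│  │           │  └─ d *
│  │           ├─ c
│  │           │  └─ v
│  │           │     └─ d
│  │           │        └─ c
│  │           │           └─ c *
│  │           └─ d *
│  │              ├─ a *
│  │              └─ d
│  │                 └─ a *
│  └─ c
│     └─ d
│        └─ a
│           └─ a
│              ├─ c *
│              │  └─ a *
│              └─ v
│                 └─ a *
└─ c
   └─ v
      └─ a
         ├─ d
         │  └─ v *
         └─ v *
Counting every labelled node above: 30.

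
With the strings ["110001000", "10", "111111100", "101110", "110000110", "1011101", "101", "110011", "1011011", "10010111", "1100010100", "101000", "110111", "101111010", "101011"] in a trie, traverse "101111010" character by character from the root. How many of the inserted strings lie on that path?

Walk "101111010" from the root; an end-of-word marker is hit whenever a stored word is a prefix of "101111010".
Prefixes of the query that are stored words: "10", "101", "101111010"
Count: 3

3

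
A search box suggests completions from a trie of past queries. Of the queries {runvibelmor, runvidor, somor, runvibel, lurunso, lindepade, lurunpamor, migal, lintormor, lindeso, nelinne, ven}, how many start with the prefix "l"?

5

Walk to "l"; the words in its subtree are exactly those with that prefix.
Words under "l": lindepade, lindeso, lintormor, lurunpamor, lurunso
Count: 5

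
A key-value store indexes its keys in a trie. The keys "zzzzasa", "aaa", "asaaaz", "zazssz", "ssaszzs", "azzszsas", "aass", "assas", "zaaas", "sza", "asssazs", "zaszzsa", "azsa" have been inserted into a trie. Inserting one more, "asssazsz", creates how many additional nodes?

"asssazs" is already a path in the trie; the remaining "z" must be added.
So 8 − 7 = 1 new nodes.

1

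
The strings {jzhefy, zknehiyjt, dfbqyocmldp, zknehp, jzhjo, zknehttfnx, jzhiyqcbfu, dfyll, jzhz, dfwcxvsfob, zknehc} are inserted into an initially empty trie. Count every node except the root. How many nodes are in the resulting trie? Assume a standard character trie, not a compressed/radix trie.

54

For each word, the new-node count is its length minus the longest prefix already in the trie:
  "jzhefy" → 6 new (j, z, h, e, f, y)
  "zknehiyjt" → 9 new (z, k, n, e, h, i, y, j, t)
  "dfbqyocmldp" → 11 new (d, f, b, q, y, o, c, m, l, d, p)
  "zknehp" → prefix "zkneh" already present; 1 new (p)
  "jzhjo" → prefix "jzh" already present; 2 new (j, o)
  "zknehttfnx" → prefix "zkneh" already present; 5 new (t, t, f, n, x)
  "jzhiyqcbfu" → prefix "jzh" already present; 7 new (i, y, q, c, b, f, u)
  "dfyll" → prefix "df" already present; 3 new (y, l, l)
  "jzhz" → prefix "jzh" already present; 1 new (z)
  "dfwcxvsfob" → prefix "df" already present; 8 new (w, c, x, v, s, f, o, b)
  "zknehc" → prefix "zkneh" already present; 1 new (c)
Total nodes = 6 + 9 + 11 + 1 + 2 + 5 + 7 + 3 + 1 + 8 + 1 = 54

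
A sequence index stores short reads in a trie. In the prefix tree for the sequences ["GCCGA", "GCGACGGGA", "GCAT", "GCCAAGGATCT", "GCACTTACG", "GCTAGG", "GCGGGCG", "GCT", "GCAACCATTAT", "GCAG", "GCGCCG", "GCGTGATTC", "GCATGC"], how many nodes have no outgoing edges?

11

A leaf is a node with no children — equivalently, the end of a word that is not a proper prefix of any other stored word.
Those words: "GCAACCATTAT", "GCACTTACG", "GCAG", "GCATGC", "GCCAAGGATCT", "GCCGA", "GCGACGGGA", "GCGCCG", "GCGGGCG", "GCGTGATTC", "GCTAGG"
Leaf count: 11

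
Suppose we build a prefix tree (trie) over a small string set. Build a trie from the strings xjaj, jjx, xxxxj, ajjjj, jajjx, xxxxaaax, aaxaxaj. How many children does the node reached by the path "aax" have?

The children of the "aax" node are the distinct next characters among strings starting with "aax".
Distinct next characters after "aax": a.
That node has 1 child edge.

1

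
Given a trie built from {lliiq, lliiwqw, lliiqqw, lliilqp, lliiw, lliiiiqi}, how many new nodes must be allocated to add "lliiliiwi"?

The longest prefix of "lliiliiwi" already in the trie is "lliil" (length 5).
Each of the 4 remaining characters creates one node.

4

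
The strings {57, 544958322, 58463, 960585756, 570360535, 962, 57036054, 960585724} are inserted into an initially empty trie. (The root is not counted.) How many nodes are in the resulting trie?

Count nodes per top-level branch (shared prefixes stored once):
  '5'-branch (544958322, 57, 570360535, 57036054, 58463): 22 nodes
  '9'-branch (960585724, 960585756, 962): 12 nodes
Sum: 34

34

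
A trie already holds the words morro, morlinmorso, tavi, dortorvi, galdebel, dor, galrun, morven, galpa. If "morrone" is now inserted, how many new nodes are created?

The longest prefix of "morrone" already in the trie is "morro" (length 5).
New nodes needed: |"morrone"| − 5 = 7 − 5 = 2.

2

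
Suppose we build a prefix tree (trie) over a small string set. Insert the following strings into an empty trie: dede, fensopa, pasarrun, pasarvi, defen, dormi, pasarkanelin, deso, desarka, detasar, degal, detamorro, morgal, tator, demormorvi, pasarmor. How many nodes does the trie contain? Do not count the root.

For each word, the new-node count is its length minus the longest prefix already in the trie:
  "dede" → 4 new (d, e, d, e)
  "fensopa" → 7 new (f, e, n, s, o, p, a)
  "pasarrun" → 8 new (p, a, s, a, r, r, u, n)
  "pasarvi" → prefix "pasar" already present; 2 new (v, i)
  "defen" → prefix "de" already present; 3 new (f, e, n)
  "dormi" → prefix "d" already present; 4 new (o, r, m, i)
  "pasarkanelin" → prefix "pasar" already present; 7 new (k, a, n, e, l, i, n)
  "deso" → prefix "de" already present; 2 new (s, o)
  "desarka" → prefix "des" already present; 4 new (a, r, k, a)
  "detasar" → prefix "de" already present; 5 new (t, a, s, a, r)
  "degal" → prefix "de" already present; 3 new (g, a, l)
  "detamorro" → prefix "deta" already present; 5 new (m, o, r, r, o)
  "morgal" → 6 new (m, o, r, g, a, l)
  "tator" → 5 new (t, a, t, o, r)
  "demormorvi" → prefix "de" already present; 8 new (m, o, r, m, o, r, v, i)
  "pasarmor" → prefix "pasar" already present; 3 new (m, o, r)
Total nodes = 4 + 7 + 8 + 2 + 3 + 4 + 7 + 2 + 4 + 5 + 3 + 5 + 6 + 5 + 8 + 3 = 76

76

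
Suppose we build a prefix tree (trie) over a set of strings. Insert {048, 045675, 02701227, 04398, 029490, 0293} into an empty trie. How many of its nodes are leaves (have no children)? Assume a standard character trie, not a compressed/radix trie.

6

Leaves are exactly the stored words that no other stored word extends.
Those words: "02701227", "0293", "029490", "04398", "045675", "048"
Leaf count: 6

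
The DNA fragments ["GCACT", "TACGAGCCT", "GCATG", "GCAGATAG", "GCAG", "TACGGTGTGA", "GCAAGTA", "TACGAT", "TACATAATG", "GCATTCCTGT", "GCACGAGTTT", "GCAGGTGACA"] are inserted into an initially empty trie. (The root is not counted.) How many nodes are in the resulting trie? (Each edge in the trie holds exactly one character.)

Insert word by word; a character creates a node only if that edge doesn't already exist:
  "GCACT" → 5 new (G, C, A, C, T)
  "TACGAGCCT" → 9 new (T, A, C, G, A, G, C, C, T)
  "GCATG" → prefix "GCA" already present; 2 new (T, G)
  "GCAGATAG" → prefix "GCA" already present; 5 new (G, A, T, A, G)
  "GCAG" → prefix "GCAG" already present; 0 new (none)
  "TACGGTGTGA" → prefix "TACG" already present; 6 new (G, T, G, T, G, A)
  "GCAAGTA" → prefix "GCA" already present; 4 new (A, G, T, A)
  "TACGAT" → prefix "TACGA" already present; 1 new (T)
  "TACATAATG" → prefix "TAC" already present; 6 new (A, T, A, A, T, G)
  "GCATTCCTGT" → prefix "GCAT" already present; 6 new (T, C, C, T, G, T)
  "GCACGAGTTT" → prefix "GCAC" already present; 6 new (G, A, G, T, T, T)
  "GCAGGTGACA" → prefix "GCAG" already present; 6 new (G, T, G, A, C, A)
Total nodes = 5 + 9 + 2 + 5 + 0 + 6 + 4 + 1 + 6 + 6 + 6 + 6 = 56

56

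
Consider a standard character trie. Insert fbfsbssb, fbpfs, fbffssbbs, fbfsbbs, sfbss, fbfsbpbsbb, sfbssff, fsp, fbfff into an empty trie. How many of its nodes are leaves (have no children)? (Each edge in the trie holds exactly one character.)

A leaf is a node with no children — equivalently, the end of a word that is not a proper prefix of any other stored word.
Those words: "fbfff", "fbffssbbs", "fbfsbbs", "fbfsbpbsbb", "fbfsbssb", "fbpfs", "fsp", "sfbssff"
Leaf count: 8

8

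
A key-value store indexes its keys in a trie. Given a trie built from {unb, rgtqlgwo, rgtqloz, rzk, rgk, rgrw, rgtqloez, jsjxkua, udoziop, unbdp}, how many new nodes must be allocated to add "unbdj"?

Walking "unbdj" from the root, the first 4 characters ("unbd") follow existing edges; "j" is the first miss.
Each of the 1 remaining characters creates one node.

1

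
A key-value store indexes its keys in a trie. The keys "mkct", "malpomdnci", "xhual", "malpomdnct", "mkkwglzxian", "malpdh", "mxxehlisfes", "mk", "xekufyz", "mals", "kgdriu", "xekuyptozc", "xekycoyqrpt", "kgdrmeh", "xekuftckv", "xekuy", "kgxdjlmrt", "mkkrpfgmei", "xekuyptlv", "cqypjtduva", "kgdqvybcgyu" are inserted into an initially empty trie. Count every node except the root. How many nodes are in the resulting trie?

108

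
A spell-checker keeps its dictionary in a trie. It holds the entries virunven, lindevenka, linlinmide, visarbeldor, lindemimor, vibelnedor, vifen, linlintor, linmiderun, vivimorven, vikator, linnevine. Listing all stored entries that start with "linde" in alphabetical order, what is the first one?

lindemimor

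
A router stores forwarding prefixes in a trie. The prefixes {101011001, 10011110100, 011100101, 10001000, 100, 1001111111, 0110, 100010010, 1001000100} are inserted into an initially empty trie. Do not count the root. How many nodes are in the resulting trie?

44

Insert word by word; a character creates a node only if that edge doesn't already exist:
  "101011001" → 9 new (1, 0, 1, 0, 1, 1, 0, 0, 1)
  "10011110100" → prefix "10" already present; 9 new (0, 1, 1, 1, 1, 0, 1, 0, 0)
  "011100101" → 9 new (0, 1, 1, 1, 0, 0, 1, 0, 1)
  "10001000" → prefix "100" already present; 5 new (0, 1, 0, 0, 0)
  "100" → prefix "100" already present; 0 new (none)
  "1001111111" → prefix "1001111" already present; 3 new (1, 1, 1)
  "0110" → prefix "011" already present; 1 new (0)
  "100010010" → prefix "1000100" already present; 2 new (1, 0)
  "1001000100" → prefix "1001" already present; 6 new (0, 0, 0, 1, 0, 0)
Total nodes = 9 + 9 + 9 + 5 + 0 + 3 + 1 + 2 + 6 = 44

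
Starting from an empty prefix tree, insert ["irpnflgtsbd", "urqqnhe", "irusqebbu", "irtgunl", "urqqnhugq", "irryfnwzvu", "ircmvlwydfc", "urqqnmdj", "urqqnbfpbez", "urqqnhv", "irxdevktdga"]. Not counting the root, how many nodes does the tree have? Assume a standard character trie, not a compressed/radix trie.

Count nodes per top-level branch (shared prefixes stored once):
  'i'-branch (ircmvlwydfc, irpnflgtsbd, irryfnwzvu, irtgunl, irusqebbu, irxdevktdga): 49 nodes
  'u'-branch (urqqnbfpbez, urqqnhe, urqqnhugq, urqqnhv, urqqnmdj): 20 nodes
Sum: 69

69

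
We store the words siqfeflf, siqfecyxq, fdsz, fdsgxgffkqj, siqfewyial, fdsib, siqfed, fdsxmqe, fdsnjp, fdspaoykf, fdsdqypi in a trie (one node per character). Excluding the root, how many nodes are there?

50

Count nodes per top-level branch (shared prefixes stored once):
  'f'-branch (fdsdqypi, fdsgxgffkqj, fdsib, fdsnjp, fdspaoykf, fdsxmqe, fdsz): 32 nodes
  's'-branch (siqfecyxq, siqfed, siqfeflf, siqfewyial): 18 nodes
Sum: 50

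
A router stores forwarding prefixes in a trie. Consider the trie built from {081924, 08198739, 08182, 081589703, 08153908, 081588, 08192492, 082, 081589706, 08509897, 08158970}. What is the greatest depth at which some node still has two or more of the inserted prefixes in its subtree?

Equivalently: take the maximum, over all pairs, of their longest common prefix length.
"08158970" and "081589703" agree on "08158970" (8 characters) before diverging; nothing deeper is shared.
Longest shared-prefix length: 8

8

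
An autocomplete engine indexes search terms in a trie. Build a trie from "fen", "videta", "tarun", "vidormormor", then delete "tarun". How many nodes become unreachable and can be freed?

Walk "tarun" from the leaf back toward the root, removing each node that no remaining word uses.
No other word shares any prefix with "tarun", so all 5 of its nodes go.
Nodes removed: 5

5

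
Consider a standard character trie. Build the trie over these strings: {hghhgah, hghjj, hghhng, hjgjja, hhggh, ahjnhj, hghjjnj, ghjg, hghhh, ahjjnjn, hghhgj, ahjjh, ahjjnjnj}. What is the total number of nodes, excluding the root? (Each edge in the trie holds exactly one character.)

40

Count nodes per top-level branch (shared prefixes stored once):
  'a'-branch (ahjjh, ahjjnjn, ahjjnjnj, ahjnhj): 12 nodes
  'g'-branch (ghjg): 4 nodes
  'h'-branch (hghhgah, hghhgj, hghhh, hghhng, hghjj, hghjjnj, hhggh, hjgjja): 24 nodes
Sum: 40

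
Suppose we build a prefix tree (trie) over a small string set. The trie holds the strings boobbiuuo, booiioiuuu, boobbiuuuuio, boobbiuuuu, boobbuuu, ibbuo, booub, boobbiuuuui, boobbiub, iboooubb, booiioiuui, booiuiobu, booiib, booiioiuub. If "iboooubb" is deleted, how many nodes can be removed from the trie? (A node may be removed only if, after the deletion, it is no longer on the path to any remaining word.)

After clearing the end-marker at "iboooubb", prune upward until reaching a node still needed by another word.
The suffix "oooubb" (6 nodes) is used only by "iboooubb"; the node for "ib" still has the child "b", so pruning stops there.
Nodes removed: 6

6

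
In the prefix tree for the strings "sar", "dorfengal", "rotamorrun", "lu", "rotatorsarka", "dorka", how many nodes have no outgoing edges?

A leaf is a node with no children — equivalently, the end of a word that is not a proper prefix of any other stored word.
Those words: "dorfengal", "dorka", "lu", "rotamorrun", "rotatorsarka", "sar"
Leaf count: 6

6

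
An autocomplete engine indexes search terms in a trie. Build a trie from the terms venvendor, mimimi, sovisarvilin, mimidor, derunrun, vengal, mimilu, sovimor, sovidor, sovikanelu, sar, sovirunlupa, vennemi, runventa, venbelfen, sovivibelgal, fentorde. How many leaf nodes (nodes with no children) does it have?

A leaf is a node with no children — equivalently, the end of a word that is not a proper prefix of any other stored word.
Those words: "derunrun", "fentorde", "mimidor", "mimilu", "mimimi", "runventa", "sar", "sovidor", "sovikanelu", "sovimor", "sovirunlupa", "sovisarvilin", "sovivibelgal", "venbelfen", "vengal", "vennemi", "venvendor"
Leaf count: 17

17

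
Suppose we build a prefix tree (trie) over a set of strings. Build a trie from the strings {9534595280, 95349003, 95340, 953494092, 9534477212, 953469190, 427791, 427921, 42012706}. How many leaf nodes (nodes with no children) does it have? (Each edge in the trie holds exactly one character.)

9

Leaves are exactly the stored words that no other stored word extends.
Those words: "42012706", "427791", "427921", "95340", "9534477212", "9534595280", "953469190", "95349003", "953494092"
Leaf count: 9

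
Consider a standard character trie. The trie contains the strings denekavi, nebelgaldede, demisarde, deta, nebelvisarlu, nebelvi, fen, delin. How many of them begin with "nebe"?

3

Traverse to the node for "nebe", then collect every word in that subtree.
Words under "nebe": nebelgaldede, nebelvi, nebelvisarlu
Count: 3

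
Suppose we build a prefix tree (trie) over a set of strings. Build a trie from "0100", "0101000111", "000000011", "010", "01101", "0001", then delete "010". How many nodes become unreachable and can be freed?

0

A node on "010"'s path can go only if nothing else ends at it or branches off below it.
Every node on "010" is still needed (e.g. by "0100"), so nothing is freed.
Nodes removed: 0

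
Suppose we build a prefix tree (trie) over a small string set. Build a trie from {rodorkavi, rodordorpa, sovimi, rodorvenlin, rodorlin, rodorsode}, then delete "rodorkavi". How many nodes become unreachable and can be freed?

4

Walk "rodorkavi" from the leaf back toward the root, removing each node that no remaining word uses.
The suffix "kavi" (4 nodes) is used only by "rodorkavi"; the node for "rodor" still has the child "d", so pruning stops there.
Nodes removed: 4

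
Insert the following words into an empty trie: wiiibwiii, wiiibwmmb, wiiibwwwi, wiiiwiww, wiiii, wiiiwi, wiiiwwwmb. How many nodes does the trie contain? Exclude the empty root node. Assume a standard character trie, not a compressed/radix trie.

24

Trace insertions, counting only characters that open a new branch:
  "wiiibwiii" → 9 new (w, i, i, i, b, w, i, i, i)
  "wiiibwmmb" → prefix "wiiibw" already present; 3 new (m, m, b)
  "wiiibwwwi" → prefix "wiiibw" already present; 3 new (w, w, i)
  "wiiiwiww" → prefix "wiii" already present; 4 new (w, i, w, w)
  "wiiii" → prefix "wiii" already present; 1 new (i)
  "wiiiwi" → prefix "wiiiwi" already present; 0 new (none)
  "wiiiwwwmb" → prefix "wiiiw" already present; 4 new (w, w, m, b)
Total nodes = 9 + 3 + 3 + 4 + 1 + 0 + 4 = 24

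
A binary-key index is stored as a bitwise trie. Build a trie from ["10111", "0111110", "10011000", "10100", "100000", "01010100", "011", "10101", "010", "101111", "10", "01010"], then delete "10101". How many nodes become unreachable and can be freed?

Walk "10101" from the leaf back toward the root, removing each node that no remaining word uses.
The suffix "1" (1 node) is used only by "10101"; the node for "1010" still has the child "0", so pruning stops there.
Nodes removed: 1

1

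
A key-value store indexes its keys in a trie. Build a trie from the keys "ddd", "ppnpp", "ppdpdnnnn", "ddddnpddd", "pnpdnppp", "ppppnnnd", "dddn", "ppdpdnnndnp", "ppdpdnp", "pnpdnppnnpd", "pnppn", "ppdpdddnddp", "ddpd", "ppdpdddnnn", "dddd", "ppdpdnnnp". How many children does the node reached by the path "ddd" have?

The children of the "ddd" node are the distinct next characters among strings starting with "ddd".
Characters that immediately follow "ddd" among the stored strings: {d, n}.
That node has 2 child edges.

2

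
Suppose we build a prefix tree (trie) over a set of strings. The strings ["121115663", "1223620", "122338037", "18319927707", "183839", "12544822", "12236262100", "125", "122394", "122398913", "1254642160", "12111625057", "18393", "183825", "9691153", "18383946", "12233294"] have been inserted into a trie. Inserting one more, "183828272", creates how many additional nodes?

4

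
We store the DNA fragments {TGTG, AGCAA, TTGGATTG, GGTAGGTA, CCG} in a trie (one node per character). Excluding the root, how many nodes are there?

27

Trie structure (* marks end of a word):
(root)
├─ A
│  └─ G
│     └─ C
│        └─ A
│           └─ A *
├─ C
│  └─ C
│     └─ G *
├─ G
│  └─ G
│     └─ T
│        └─ A
│           └─ G
│              └─ G
│                 └─ T
│                    └─ A *
└─ T
   ├─ G
   │  └─ T
   │     └─ G *
   └─ T
      └─ G
         └─ G
            └─ A
               └─ T
                  └─ T
                     └─ G *
Counting every labelled node above: 27.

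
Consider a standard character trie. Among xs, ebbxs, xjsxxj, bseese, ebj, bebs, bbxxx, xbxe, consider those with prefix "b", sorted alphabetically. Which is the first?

Filter for "b…" and sort: "bbxxx", "bebs", "bseese"
The 1st is bbxxx.

bbxxx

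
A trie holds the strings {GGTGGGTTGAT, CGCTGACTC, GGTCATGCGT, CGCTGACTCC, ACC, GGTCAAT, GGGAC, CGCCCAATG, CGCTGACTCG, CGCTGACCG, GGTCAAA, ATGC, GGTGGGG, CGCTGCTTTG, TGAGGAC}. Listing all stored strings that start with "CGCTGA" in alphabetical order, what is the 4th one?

DFS of the "CGCTGA" subtree visits, in order: "CGCTGACCG", "CGCTGACTC", "CGCTGACTCC", "CGCTGACTCG"
The 4th is CGCTGACTCG.

CGCTGACTCG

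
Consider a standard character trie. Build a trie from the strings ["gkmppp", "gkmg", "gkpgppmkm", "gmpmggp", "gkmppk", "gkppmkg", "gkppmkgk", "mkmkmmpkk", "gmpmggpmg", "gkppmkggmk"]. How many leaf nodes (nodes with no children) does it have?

A leaf is a node with no children — equivalently, the end of a word that is not a proper prefix of any other stored word.
Those words: "gkmg", "gkmppk", "gkmppp", "gkpgppmkm", "gkppmkggmk", "gkppmkgk", "gmpmggpmg", "mkmkmmpkk"
Leaf count: 8

8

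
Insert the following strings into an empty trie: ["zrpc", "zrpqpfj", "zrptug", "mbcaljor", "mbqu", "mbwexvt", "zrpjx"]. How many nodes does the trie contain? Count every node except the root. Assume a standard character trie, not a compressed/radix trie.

28

Insert word by word; a character creates a node only if that edge doesn't already exist:
  "zrpc" → 4 new (z, r, p, c)
  "zrpqpfj" → prefix "zrp" already present; 4 new (q, p, f, j)
  "zrptug" → prefix "zrp" already present; 3 new (t, u, g)
  "mbcaljor" → 8 new (m, b, c, a, l, j, o, r)
  "mbqu" → prefix "mb" already present; 2 new (q, u)
  "mbwexvt" → prefix "mb" already present; 5 new (w, e, x, v, t)
  "zrpjx" → prefix "zrp" already present; 2 new (j, x)
Total nodes = 4 + 4 + 3 + 8 + 2 + 5 + 2 = 28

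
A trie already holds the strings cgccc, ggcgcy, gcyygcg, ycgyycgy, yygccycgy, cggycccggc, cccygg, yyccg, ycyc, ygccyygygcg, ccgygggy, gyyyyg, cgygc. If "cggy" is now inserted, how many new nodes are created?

0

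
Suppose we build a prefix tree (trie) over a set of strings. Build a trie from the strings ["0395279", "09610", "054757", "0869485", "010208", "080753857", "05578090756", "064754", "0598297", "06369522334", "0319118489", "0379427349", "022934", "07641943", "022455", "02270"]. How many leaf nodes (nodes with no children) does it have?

A leaf is a node with no children — equivalently, the end of a word that is not a proper prefix of any other stored word.
Those words: "010208", "022455", "02270", "022934", "0319118489", "0379427349", "0395279", "054757", "05578090756", "0598297", "06369522334", "064754", "07641943", "080753857", "0869485", "09610"
Leaf count: 16

16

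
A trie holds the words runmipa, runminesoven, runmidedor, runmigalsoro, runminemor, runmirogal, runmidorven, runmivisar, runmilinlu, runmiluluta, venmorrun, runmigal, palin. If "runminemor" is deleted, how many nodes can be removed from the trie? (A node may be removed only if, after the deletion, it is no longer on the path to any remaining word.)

3

A node on "runminemor"'s path can go only if nothing else ends at it or branches off below it.
The suffix "mor" (3 nodes) is used only by "runminemor"; the node for "runmine" still has the child "s", so pruning stops there.
Nodes removed: 3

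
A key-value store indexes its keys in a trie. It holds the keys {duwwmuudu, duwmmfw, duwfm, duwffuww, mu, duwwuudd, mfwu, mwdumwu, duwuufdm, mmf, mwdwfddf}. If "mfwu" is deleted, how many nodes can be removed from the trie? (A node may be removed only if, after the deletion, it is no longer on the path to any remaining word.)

3

Walk "mfwu" from the leaf back toward the root, removing each node that no remaining word uses.
The suffix "fwu" (3 nodes) is used only by "mfwu"; the node for "m" still has the child "u", so pruning stops there.
Nodes removed: 3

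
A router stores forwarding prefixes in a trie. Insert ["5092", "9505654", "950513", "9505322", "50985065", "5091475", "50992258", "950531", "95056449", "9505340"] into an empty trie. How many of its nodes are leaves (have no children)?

10

Leaves are exactly the stored words that no other stored word extends.
Those words: "5091475", "5092", "50985065", "50992258", "950513", "950531", "9505322", "9505340", "95056449", "9505654"
Leaf count: 10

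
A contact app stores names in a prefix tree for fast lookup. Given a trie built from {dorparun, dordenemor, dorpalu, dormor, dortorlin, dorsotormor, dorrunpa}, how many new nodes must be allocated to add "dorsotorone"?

"dorsotor" is already a path in the trie; the remaining "one" must be added.
New nodes needed: |"dorsotorone"| − 8 = 11 − 8 = 3.

3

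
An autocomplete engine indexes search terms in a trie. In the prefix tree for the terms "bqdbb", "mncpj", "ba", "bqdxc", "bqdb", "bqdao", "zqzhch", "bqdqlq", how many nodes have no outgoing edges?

A leaf is a node with no children — equivalently, the end of a word that is not a proper prefix of any other stored word.
Those words: "ba", "bqdao", "bqdbb", "bqdqlq", "bqdxc", "mncpj", "zqzhch"
Leaf count: 7

7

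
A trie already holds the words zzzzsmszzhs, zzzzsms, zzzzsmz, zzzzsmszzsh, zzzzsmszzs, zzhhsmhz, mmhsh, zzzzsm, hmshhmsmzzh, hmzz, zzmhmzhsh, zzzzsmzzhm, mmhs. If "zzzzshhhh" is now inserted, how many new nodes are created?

4

"zzzzs" is already a path in the trie; the remaining "hhhh" must be added.
So 9 − 5 = 4 new nodes.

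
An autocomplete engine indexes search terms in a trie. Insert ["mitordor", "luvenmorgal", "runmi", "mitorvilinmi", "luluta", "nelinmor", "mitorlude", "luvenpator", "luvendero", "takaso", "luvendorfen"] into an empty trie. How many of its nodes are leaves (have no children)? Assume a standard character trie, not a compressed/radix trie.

11

A leaf is a node with no children — equivalently, the end of a word that is not a proper prefix of any other stored word.
Those words: "luluta", "luvendero", "luvendorfen", "luvenmorgal", "luvenpator", "mitordor", "mitorlude", "mitorvilinmi", "nelinmor", "runmi", "takaso"
Leaf count: 11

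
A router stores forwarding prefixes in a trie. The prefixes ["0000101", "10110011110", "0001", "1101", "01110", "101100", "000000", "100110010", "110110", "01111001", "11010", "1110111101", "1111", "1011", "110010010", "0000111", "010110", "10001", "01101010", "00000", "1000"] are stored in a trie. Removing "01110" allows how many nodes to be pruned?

1

Walk "01110" from the leaf back toward the root, removing each node that no remaining word uses.
The suffix "0" (1 node) is used only by "01110"; the node for "0111" still has the child "1", so pruning stops there.
Nodes removed: 1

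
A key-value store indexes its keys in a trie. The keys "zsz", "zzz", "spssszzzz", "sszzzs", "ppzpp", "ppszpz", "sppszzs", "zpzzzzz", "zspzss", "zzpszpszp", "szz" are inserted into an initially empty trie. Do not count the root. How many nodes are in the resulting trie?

Insert word by word; a character creates a node only if that edge doesn't already exist:
  "zsz" → 3 new (z, s, z)
  "zzz" → prefix "z" already present; 2 new (z, z)
  "spssszzzz" → 9 new (s, p, s, s, s, z, z, z, z)
  "sszzzs" → prefix "s" already present; 5 new (s, z, z, z, s)
  "ppzpp" → 5 new (p, p, z, p, p)
  "ppszpz" → prefix "pp" already present; 4 new (s, z, p, z)
  "sppszzs" → prefix "sp" already present; 5 new (p, s, z, z, s)
  "zpzzzzz" → prefix "z" already present; 6 new (p, z, z, z, z, z)
  "zspzss" → prefix "zs" already present; 4 new (p, z, s, s)
  "zzpszpszp" → prefix "zz" already present; 7 new (p, s, z, p, s, z, p)
  "szz" → prefix "s" already present; 2 new (z, z)
Total nodes = 3 + 2 + 9 + 5 + 5 + 4 + 5 + 6 + 4 + 7 + 2 = 52

52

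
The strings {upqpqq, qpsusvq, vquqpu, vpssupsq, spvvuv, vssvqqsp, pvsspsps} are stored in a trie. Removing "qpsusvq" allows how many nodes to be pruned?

7

After clearing the end-marker at "qpsusvq", prune upward until reaching a node still needed by another word.
No other word shares any prefix with "qpsusvq", so all 7 of its nodes go.
Nodes removed: 7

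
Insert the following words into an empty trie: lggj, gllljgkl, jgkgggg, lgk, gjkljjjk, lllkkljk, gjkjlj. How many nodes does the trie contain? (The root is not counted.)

Trie structure (* marks end of a word):
(root)
├─ g
│  ├─ j
│  │  └─ k
│  │     ├─ j
│  │     │  └─ l
│  │     │     └─ j *
│  │     └─ l
│  │        └─ j
│  │           └─ j
│  │              └─ j
│  │                 └─ k *
│  └─ l
│     └─ l
│        └─ l
│           └─ j
│              └─ g
│                 └─ k
│                    └─ l *
├─ j
│  └─ g
│     └─ k
│        └─ g
│           └─ g
│              └─ g
│                 └─ g *
└─ l
   ├─ g
   │  ├─ g
   │  │  └─ j *
   │  └─ k *
   └─ l
      └─ l
         └─ k
            └─ k
               └─ l
                  └─ j
                     └─ k *
Counting every labelled node above: 37.

37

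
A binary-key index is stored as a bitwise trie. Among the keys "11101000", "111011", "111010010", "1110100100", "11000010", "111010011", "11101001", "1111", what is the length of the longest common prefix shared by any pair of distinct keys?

9

Look for the deepest trie node that still has at least two words in its subtree.
e.g. "111010010" and "1110100100" share the prefix "111010010" of length 9; no pair shares a longer one.
Longest shared-prefix length: 9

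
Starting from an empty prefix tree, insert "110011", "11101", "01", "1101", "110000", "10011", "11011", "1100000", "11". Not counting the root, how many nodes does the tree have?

For each word, the new-node count is its length minus the longest prefix already in the trie:
  "110011" → 6 new (1, 1, 0, 0, 1, 1)
  "11101" → prefix "11" already present; 3 new (1, 0, 1)
  "01" → 2 new (0, 1)
  "1101" → prefix "110" already present; 1 new (1)
  "110000" → prefix "1100" already present; 2 new (0, 0)
  "10011" → prefix "1" already present; 4 new (0, 0, 1, 1)
  "11011" → prefix "1101" already present; 1 new (1)
  "1100000" → prefix "110000" already present; 1 new (0)
  "11" → prefix "11" already present; 0 new (none)
Total nodes = 6 + 3 + 2 + 1 + 2 + 4 + 1 + 1 + 0 = 20

20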